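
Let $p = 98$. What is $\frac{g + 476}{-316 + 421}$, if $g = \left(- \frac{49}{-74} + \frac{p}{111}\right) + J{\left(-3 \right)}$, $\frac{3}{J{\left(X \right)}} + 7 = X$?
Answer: $\frac{264871}{58275} \approx 4.5452$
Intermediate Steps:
$J{\left(X \right)} = \frac{3}{-7 + X}$
$g = \frac{691}{555}$ ($g = \left(- \frac{49}{-74} + \frac{98}{111}\right) + \frac{3}{-7 - 3} = \left(\left(-49\right) \left(- \frac{1}{74}\right) + 98 \cdot \frac{1}{111}\right) + \frac{3}{-10} = \left(\frac{49}{74} + \frac{98}{111}\right) + 3 \left(- \frac{1}{10}\right) = \frac{343}{222} - \frac{3}{10} = \frac{691}{555} \approx 1.245$)
$\frac{g + 476}{-316 + 421} = \frac{\frac{691}{555} + 476}{-316 + 421} = \frac{264871}{555 \cdot 105} = \frac{264871}{555} \cdot \frac{1}{105} = \frac{264871}{58275}$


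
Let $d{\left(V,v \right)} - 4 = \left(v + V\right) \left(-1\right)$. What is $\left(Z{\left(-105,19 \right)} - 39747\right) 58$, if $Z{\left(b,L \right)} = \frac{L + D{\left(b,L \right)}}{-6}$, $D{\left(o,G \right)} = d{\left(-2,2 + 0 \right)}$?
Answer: $- \frac{6916645}{3} \approx -2.3055 \cdot 10^{6}$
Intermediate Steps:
$d{\left(V,v \right)} = 4 - V - v$ ($d{\left(V,v \right)} = 4 + \left(v + V\right) \left(-1\right) = 4 + \left(V + v\right) \left(-1\right) = 4 - \left(V + v\right) = 4 - V - v$)
$D{\left(o,G \right)} = 4$ ($D{\left(o,G \right)} = 4 - -2 - \left(2 + 0\right) = 4 + 2 - 2 = 4$)
$Z{\left(b,L \right)} = - \frac{2}{3} - \frac{L}{6}$ ($Z{\left(b,L \right)} = \frac{L + 4}{-6} = \left(4 + L\right) \left(- \frac{1}{6}\right) = - \frac{2}{3} - \frac{L}{6}$)
$\left(Z{\left(-105,19 \right)} - 39747\right) 58 = \left(\left(- \frac{2}{3} - \frac{19}{6}\right) - 39747\right) 58 = \left(- \frac{23}{6} - 39747\right) 58 = \left(- \frac{238505}{6}\right) 58 = - \frac{6916645}{3}$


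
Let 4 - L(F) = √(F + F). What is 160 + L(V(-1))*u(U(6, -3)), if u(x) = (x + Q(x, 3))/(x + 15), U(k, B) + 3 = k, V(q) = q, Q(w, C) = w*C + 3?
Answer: 490/3 - 5*I*√2/6 ≈ 163.33 - 1.1785*I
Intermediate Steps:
Q(w, C) = 3 + C*w (Q(w, C) = C*w + 3 = 3 + C*w)
U(k, B) = -3 + k
u(x) = (3 + 4*x)/(15 + x) (u(x) = (x + (3 + 3*x))/(x + 15) = (3 + 4*x)/(15 + x))
L(F) = 4 - √2*√F (L(F) = 4 - √(F + F) = 4 - √(2*F) = 4 - √2*√F)
160 + L(V(-1))*u(U(6, -3)) = 160 + (4 - √2*√(-1))*((3 + 4*(-3 + 6))/(15 + (-3 + 6))) = 160 + (4 - √2*I)*((3 + 4*3)/(15 + 3)) = 160 + (4 - I*√2)*((3 + 12)/18) = 160 + (4 - I*√2)*((1/18)*15) = 160 + (4 - I*√2)*(⅚) = 160 + (10/3 - 5*I*√2/6) = 490/3 - 5*I*√2/6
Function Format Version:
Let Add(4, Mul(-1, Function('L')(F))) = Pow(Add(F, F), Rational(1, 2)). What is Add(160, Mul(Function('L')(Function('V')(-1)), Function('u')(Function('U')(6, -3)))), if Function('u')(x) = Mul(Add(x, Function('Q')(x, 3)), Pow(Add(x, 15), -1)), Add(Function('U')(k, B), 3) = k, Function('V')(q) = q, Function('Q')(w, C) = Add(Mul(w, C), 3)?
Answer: Add(Rational(490, 3), Mul(Rational(-5, 6), I, Pow(2, Rational(1, 2)))) ≈ Add(163.33, Mul(-1.1785, I))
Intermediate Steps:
Function('Q')(w, C) = Add(3, Mul(C, w)) (Function('Q')(w, C) = Add(Mul(C, w), 3) = Add(3, Mul(C, w)))
Function('U')(k, B) = Add(-3, k)
Function('u')(x) = Mul(Pow(Add(15, x), -1), Add(3, Mul(4, x))) (Function('u')(x) = Mul(Add(x, Add(3, Mul(3, x))), Pow(Add(x, 15), -1)) = Mul(Add(3, Mul(4, x)), Pow(Add(15, x), -1)) = Mul(Pow(Add(15, x), -1), Add(3, Mul(4, x))))
Function('L')(F) = Add(4, Mul(-1, Pow(2, Rational(1, 2)), Pow(F, Rational(1, 2)))) (Function('L')(F) = Add(4, Mul(-1, Pow(Add(F, F), Rational(1, 2)))) = Add(4, Mul(-1, Pow(Mul(2, F), Rational(1, 2)))) = Add(4, Mul(-1, Mul(Pow(2, Rational(1, 2)), Pow(F, Rational(1, 2))))) = Add(4, Mul(-1, Pow(2, Rational(1, 2)), Pow(F, Rational(1, 2)))))
Add(160, Mul(Function('L')(Function('V')(-1)), Function('u')(Function('U')(6, -3)))) = Add(160, Mul(Add(4, Mul(-1, Pow(2, Rational(1, 2)), Pow(-1, Rational(1, 2)))), Mul(Pow(Add(15, Add(-3, 6)), -1), Add(3, Mul(4, Add(-3, 6)))))) = Add(160, Mul(Add(4, Mul(-1, Pow(2, Rational(1, 2)), I)), Mul(Pow(Add(15, 3), -1), Add(3, Mul(4, 3))))) = Add(160, Mul(Add(4, Mul(-1, I, Pow(2, Rational(1, 2)))), Mul(Pow(18, -1), Add(3, 12)))) = Add(160, Mul(Add(4, Mul(-1, I, Pow(2, Rational(1, 2)))), Mul(Rational(1, 18), 15))) = Add(160, Mul(Add(4, Mul(-1, I, Pow(2, Rational(1, 2)))), Rational(5, 6))) = Add(160, Add(Rational(10, 3), Mul(Rational(-5, 6), I, Pow(2, Rational(1, 2))))) = Add(Rational(490, 3), Mul(Rational(-5, 6), I, Pow(2, Rational(1, 2))))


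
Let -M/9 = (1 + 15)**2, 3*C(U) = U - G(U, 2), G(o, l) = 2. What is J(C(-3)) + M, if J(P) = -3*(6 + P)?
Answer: -2317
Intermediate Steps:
C(U) = -2/3 + U/3 (C(U) = (U - 1*2)/3 = (U - 2)/3 = (-2 + U)/3 = -2/3 + U/3)
J(P) = -18 - 3*P
M = -2304 (M = -9*(1 + 15)**2 = -9*16**2 = -9*256 = -2304)
J(C(-3)) + M = (-18 - 3*(-2/3 + (1/3)*(-3))) - 2304 = (-18 - 3*(-2/3 - 1)) - 2304 = (-18 - 3*(-5/3)) - 2304 = (-18 + 5) - 2304 = -13 - 2304 = -2317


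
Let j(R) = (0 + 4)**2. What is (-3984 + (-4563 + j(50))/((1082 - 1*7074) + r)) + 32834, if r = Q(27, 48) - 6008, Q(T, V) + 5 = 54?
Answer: 344790897/11951 ≈ 28850.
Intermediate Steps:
Q(T, V) = 49 (Q(T, V) = -5 + 54 = 49)
j(R) = 16 (j(R) = 4**2 = 16)
r = -5959 (r = 49 - 6008 = -5959)
(-3984 + (-4563 + j(50))/((1082 - 1*7074) + r)) + 32834 = (-3984 + (-4563 + 16)/((1082 - 1*7074) - 5959)) + 32834 = (-3984 - 4547/((1082 - 7074) - 5959)) + 32834 = (-3984 - 4547/(-5992 - 5959)) + 32834 = (-3984 - 4547/(-11951)) + 32834 = (-3984 - 4547*(-1/11951)) + 32834 = (-3984 + 4547/11951) + 32834 = -47608237/11951 + 32834 = 344790897/11951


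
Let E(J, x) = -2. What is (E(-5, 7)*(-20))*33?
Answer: 1320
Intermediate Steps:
(E(-5, 7)*(-20))*33 = -2*(-20)*33 = 40*33 = 1320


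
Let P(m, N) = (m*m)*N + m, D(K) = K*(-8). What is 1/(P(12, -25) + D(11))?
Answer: -1/3676 ≈ -0.00027203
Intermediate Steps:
D(K) = -8*K
P(m, N) = m + N*m² (P(m, N) = m²*N + m = N*m² + m = m + N*m²)
1/(P(12, -25) + D(11)) = 1/(12*(1 - 25*12) - 8*11) = 1/(12*(1 - 300) - 88) = 1/(12*(-299) - 88) = 1/(-3588 - 88) = 1/(-3676) = -1/3676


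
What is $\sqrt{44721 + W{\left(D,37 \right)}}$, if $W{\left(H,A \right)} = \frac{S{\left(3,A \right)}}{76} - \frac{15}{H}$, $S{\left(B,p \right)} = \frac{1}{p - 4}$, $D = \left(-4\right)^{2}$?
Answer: $\frac{\sqrt{281292057717}}{2508} \approx 211.47$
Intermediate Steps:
$D = 16$
$S{\left(B,p \right)} = \frac{1}{-4 + p}$
$W{\left(H,A \right)} = - \frac{15}{H} + \frac{1}{76 \left(-4 + A\right)}$ ($W{\left(H,A \right)} = \frac{1}{\left(-4 + A\right) 76} - \frac{15}{H} = \frac{1}{-4 + A} \frac{1}{76} - \frac{15}{H} = \frac{1}{76 \left(-4 + A\right)} - \frac{15}{H} = - \frac{15}{H} + \frac{1}{76 \left(-4 + A\right)}$)
$\sqrt{44721 + W{\left(D,37 \right)}} = \sqrt{44721 + \frac{4560 + 16 - 42180}{76 \cdot 16 \left(-4 + 37\right)}} = \sqrt{44721 + \frac{1}{76} \cdot \frac{1}{16} \cdot \frac{1}{33} \left(4560 + 16 - 42180\right)} = \sqrt{44721 + \frac{1}{76} \cdot \frac{1}{16} \cdot \frac{1}{33} \left(-37604\right)} = \sqrt{44721 - \frac{9401}{10032}} = \sqrt{\frac{448631671}{10032}} = \frac{\sqrt{281292057717}}{2508}$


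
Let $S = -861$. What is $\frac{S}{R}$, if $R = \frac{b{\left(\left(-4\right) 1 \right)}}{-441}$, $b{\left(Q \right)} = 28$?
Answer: $\frac{54243}{4} \approx 13561.0$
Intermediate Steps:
$R = - \frac{4}{63}$ ($R = \frac{28}{-441} = 28 \left(- \frac{1}{441}\right) = - \frac{4}{63} \approx -0.063492$)
$\frac{S}{R} = - \frac{861}{- \frac{4}{63}} = \left(-861\right) \left(- \frac{63}{4}\right) = \frac{54243}{4}$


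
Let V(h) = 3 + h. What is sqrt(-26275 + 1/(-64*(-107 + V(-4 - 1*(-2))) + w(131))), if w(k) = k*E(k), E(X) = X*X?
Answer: 4*I*sqrt(333985549380105)/450975 ≈ 162.1*I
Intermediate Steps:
E(X) = X**2
w(k) = k**3 (w(k) = k*k**2 = k**3)
sqrt(-26275 + 1/(-64*(-107 + V(-4 - 1*(-2))) + w(131))) = sqrt(-26275 + 1/(-64*(-107 + (3 + (-4 - 1*(-2)))) + 131**3)) = sqrt(-26275 + 1/(-64*(-107 + (3 + (-4 + 2))) + 2248091)) = sqrt(-26275 + 1/(-64*(-107 + (3 - 2)) + 2248091)) = sqrt(-26275 + 1/(-64*(-107 + 1) + 2248091)) = sqrt(-26275 + 1/(-64*(-106) + 2248091)) = sqrt(-26275 + 1/(6784 + 2248091)) = sqrt(-26275 + 1/2254875) = sqrt(-59246840624/2254875) = 4*I*sqrt(333985549380105)/450975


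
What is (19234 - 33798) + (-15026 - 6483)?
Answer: -36073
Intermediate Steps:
(19234 - 33798) + (-15026 - 6483) = -14564 - 21509 = -36073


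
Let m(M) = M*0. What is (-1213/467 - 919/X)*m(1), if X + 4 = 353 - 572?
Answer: 0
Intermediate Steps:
X = -223 (X = -4 + (353 - 572) = -4 - 219 = -223)
m(M) = 0
(-1213/467 - 919/X)*m(1) = (-1213/467 - 919/(-223))*0 = (-1213*1/467 - 919*(-1/223))*0 = (-1213/467 + 919/223)*0 = (158674/104141)*0 = 0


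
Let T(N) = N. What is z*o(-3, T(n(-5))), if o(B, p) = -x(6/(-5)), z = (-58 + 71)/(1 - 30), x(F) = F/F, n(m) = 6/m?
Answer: 13/29 ≈ 0.44828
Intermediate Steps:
x(F) = 1
z = -13/29 (z = 13/(-29) = 13*(-1/29) = -13/29 ≈ -0.44828)
o(B, p) = -1 (o(B, p) = -1*1 = -1)
z*o(-3, T(n(-5))) = -13/29*(-1) = 13/29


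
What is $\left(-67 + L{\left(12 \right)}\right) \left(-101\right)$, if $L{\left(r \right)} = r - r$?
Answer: $6767$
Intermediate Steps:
$L{\left(r \right)} = 0$
$\left(-67 + L{\left(12 \right)}\right) \left(-101\right) = \left(-67 + 0\right) \left(-101\right) = \left(-67\right) \left(-101\right) = 6767$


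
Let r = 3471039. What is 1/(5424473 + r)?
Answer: 1/8895512 ≈ 1.1242e-7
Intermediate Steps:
1/(5424473 + r) = 1/(5424473 + 3471039) = 1/8895512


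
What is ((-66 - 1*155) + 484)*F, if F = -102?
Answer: -26826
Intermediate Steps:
((-66 - 1*155) + 484)*F = ((-66 - 1*155) + 484)*(-102) = ((-66 - 155) + 484)*(-102) = (-221 + 484)*(-102) = 263*(-102) = -26826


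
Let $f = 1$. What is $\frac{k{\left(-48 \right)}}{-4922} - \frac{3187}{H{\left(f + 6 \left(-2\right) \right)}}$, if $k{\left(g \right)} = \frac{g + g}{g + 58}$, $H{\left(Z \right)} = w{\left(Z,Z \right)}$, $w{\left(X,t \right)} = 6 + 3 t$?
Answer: $\frac{39216683}{332235} \approx 118.04$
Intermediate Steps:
$H{\left(Z \right)} = 6 + 3 Z$
$k{\left(g \right)} = \frac{2 g}{58 + g}$
$\frac{k{\left(-48 \right)}}{-4922} - \frac{3187}{H{\left(f + 6 \left(-2\right) \right)}} = \frac{2 \left(-48\right) \frac{1}{58 - 48}}{-4922} - \frac{3187}{6 + 3 \left(1 + 6 \left(-2\right)\right)} = 2 \left(-48\right) \frac{1}{10} \left(- \frac{1}{4922}\right) - \frac{3187}{6 + 3 \left(1 - 12\right)} = 2 \left(-48\right) \frac{1}{10} \left(- \frac{1}{4922}\right) - \frac{3187}{6 + 3 \left(-11\right)} = \left(- \frac{48}{5}\right) \left(- \frac{1}{4922}\right) - \frac{3187}{6 - 33} = \frac{24}{12305} - \frac{3187}{-27} = \frac{24}{12305} - - \frac{3187}{27} = \frac{24}{12305} + \frac{3187}{27} = \frac{39216683}{332235}$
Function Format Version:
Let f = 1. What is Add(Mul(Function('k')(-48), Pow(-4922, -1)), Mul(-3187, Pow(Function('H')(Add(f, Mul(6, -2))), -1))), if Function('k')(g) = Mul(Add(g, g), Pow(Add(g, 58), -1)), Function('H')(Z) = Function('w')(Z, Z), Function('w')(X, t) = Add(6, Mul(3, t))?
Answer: Rational(39216683, 332235) ≈ 118.04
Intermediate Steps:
Function('H')(Z) = Add(6, Mul(3, Z))
Function('k')(g) = Mul(2, g, Pow(Add(58, g), -1)) (Function('k')(g) = Mul(Mul(2, g), Pow(Add(58, g), -1)) = Mul(2, g, Pow(Add(58, g), -1)))
Add(Mul(Function('k')(-48), Pow(-4922, -1)), Mul(-3187, Pow(Function('H')(Add(f, Mul(6, -2))), -1))) = Add(Mul(Mul(2, -48, Pow(Add(58, -48), -1)), Pow(-4922, -1)), Mul(-3187, Pow(Add(6, Mul(3, Add(1, Mul(6, -2)))), -1))) = Add(Mul(Mul(2, -48, Pow(10, -1)), Rational(-1, 4922)), Mul(-3187, Pow(Add(6, Mul(3, Add(1, -12))), -1))) = Add(Mul(Mul(2, -48, Rational(1, 10)), Rational(-1, 4922)), Mul(-3187, Pow(Add(6, Mul(3, -11)), -1))) = Add(Mul(Rational(-48, 5), Rational(-1, 4922)), Mul(-3187, Pow(Add(6, -33), -1))) = Add(Rational(24, 12305), Mul(-3187, Pow(-27, -1))) = Add(Rational(24, 12305), Mul(-3187, Rational(-1, 27))) = Add(Rational(24, 12305), Rational(3187, 27)) = Rational(39216683, 332235)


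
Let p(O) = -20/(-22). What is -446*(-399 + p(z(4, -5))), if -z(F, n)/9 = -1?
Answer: 1953034/11 ≈ 1.7755e+5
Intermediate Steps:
z(F, n) = 9 (z(F, n) = -9*(-1) = 9)
p(O) = 10/11 (p(O) = -20*(-1/22) = 10/11)
-446*(-399 + p(z(4, -5))) = -446*(-399 + 10/11) = -446*(-4379/11) = 1953034/11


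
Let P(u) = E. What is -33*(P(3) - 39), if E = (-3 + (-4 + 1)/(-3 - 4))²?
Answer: 52371/49 ≈ 1068.8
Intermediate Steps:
E = 324/49 (E = (-3 - 3/(-7))² = (-3 - 3*(-⅐))² = (-3 + 3/7)² = (-18/7)² = 324/49 ≈ 6.6122)
P(u) = 324/49
-33*(P(3) - 39) = -33*(324/49 - 39) = -33*(-1587/49) = 52371/49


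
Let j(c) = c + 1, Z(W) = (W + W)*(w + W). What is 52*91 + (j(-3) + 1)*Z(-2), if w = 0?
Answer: 4724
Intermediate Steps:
Z(W) = 2*W**2 (Z(W) = (W + W)*(0 + W) = (2*W)*W = 2*W**2)
j(c) = 1 + c
52*91 + (j(-3) + 1)*Z(-2) = 52*91 + ((1 - 3) + 1)*(2*(-2)**2) = 4732 + (-2 + 1)*(2*4) = 4732 - 1*8 = 4732 - 8 = 4724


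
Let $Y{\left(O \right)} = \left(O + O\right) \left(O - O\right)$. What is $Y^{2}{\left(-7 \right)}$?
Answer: $0$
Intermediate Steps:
$Y{\left(O \right)} = 0$ ($Y{\left(O \right)} = 2 O 0 = 0$)
$Y^{2}{\left(-7 \right)} = 0^{2} = 0$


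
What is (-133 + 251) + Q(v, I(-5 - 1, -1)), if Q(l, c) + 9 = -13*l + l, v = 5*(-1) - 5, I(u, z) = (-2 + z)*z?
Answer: 229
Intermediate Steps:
I(u, z) = z*(-2 + z)
v = -10 (v = -5 - 5 = -10)
Q(l, c) = -9 - 12*l (Q(l, c) = -9 + (-13*l + l) = -9 - 12*l)
(-133 + 251) + Q(v, I(-5 - 1, -1)) = (-133 + 251) + (-9 - 12*(-10)) = 118 + (-9 + 120) = 118 + 111 = 229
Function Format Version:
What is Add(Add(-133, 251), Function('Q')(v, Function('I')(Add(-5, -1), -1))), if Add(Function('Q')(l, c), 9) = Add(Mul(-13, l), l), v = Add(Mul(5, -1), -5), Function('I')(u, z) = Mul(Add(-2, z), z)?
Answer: 229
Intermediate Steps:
Function('I')(u, z) = Mul(z, Add(-2, z))
v = -10 (v = Add(-5, -5) = -10)
Function('Q')(l, c) = Add(-9, Mul(-12, l)) (Function('Q')(l, c) = Add(-9, Add(Mul(-13, l), l)) = Add(-9, Mul(-12, l)))
Add(Add(-133, 251), Function('Q')(v, Function('I')(Add(-5, -1), -1))) = Add(Add(-133, 251), Add(-9, Mul(-12, -10))) = Add(118, Add(-9, 120)) = Add(118, 111) = 229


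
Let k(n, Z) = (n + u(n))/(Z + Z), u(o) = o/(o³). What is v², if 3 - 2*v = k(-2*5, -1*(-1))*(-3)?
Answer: 5745609/160000 ≈ 35.910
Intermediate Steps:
u(o) = o⁻² (u(o) = o/o³ = o⁻²)
k(n, Z) = (n + n⁻²)/(2*Z) (k(n, Z) = (n + n⁻²)/(Z + Z) = (n + n⁻²)/((2*Z)) = (n + n⁻²)*(1/(2*Z)) = (n + n⁻²)/(2*Z))
v = -2397/400 (v = 3/2 - (1 + (-2*5)³)/(2*((-1*(-1)))*(-2*5)²)*(-3)/2 = 3/2 - (½)*(1 + (-10)³)/(1*(-10)²)*(-3)/2 = 3/2 - (½)*1*(1/100)*(1 - 1000)*(-3)/2 = 3/2 - (½)*1*(1/100)*(-999)*(-3)/2 = 3/2 - (-999)*(-3)/400 = 3/2 - ½*2997/200 = 3/2 - 2997/400 = -2397/400 ≈ -5.9925)
v² = (-2397/400)² = 5745609/160000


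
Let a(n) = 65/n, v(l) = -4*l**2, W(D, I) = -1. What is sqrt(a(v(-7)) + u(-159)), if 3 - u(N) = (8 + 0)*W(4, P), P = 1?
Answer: sqrt(2091)/14 ≈ 3.2662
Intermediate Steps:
u(N) = 11 (u(N) = 3 - (8 + 0)*(-1) = 3 - 8*(-1) = 3 - 1*(-8) = 3 + 8 = 11)
sqrt(a(v(-7)) + u(-159)) = sqrt(65/((-4*(-7)**2)) + 11) = sqrt(65/((-4*49)) + 11) = sqrt(65/(-196) + 11) = sqrt(65*(-1/196) + 11) = sqrt(-65/196 + 11) = sqrt(2091/196) = sqrt(2091)/14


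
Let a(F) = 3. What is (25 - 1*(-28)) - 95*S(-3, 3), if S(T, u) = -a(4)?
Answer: 338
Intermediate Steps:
S(T, u) = -3 (S(T, u) = -1*3 = -3)
(25 - 1*(-28)) - 95*S(-3, 3) = (25 - 1*(-28)) - 95*(-3) = (25 + 28) + 285 = 53 + 285 = 338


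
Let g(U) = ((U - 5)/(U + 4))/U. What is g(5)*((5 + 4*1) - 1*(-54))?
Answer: 0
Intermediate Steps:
g(U) = (-5 + U)/(U*(4 + U)) (g(U) = ((-5 + U)/(4 + U))/U = (-5 + U)/(U*(4 + U)))
g(5)*((5 + 4*1) - 1*(-54)) = ((-5 + 5)/(5*(4 + 5)))*((5 + 4*1) - 1*(-54)) = ((1/5)*0/9)*((5 + 4) + 54) = ((1/5)*(1/9)*0)*(9 + 54) = 0*63 = 0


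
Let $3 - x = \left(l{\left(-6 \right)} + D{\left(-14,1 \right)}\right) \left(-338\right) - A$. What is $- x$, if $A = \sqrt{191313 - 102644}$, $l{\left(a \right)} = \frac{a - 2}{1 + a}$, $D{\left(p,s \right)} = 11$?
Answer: $- \frac{21309}{5} - \sqrt{88669} \approx -4559.6$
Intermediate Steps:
$l{\left(a \right)} = \frac{-2 + a}{1 + a}$
$A = \sqrt{88669} \approx 297.77$
$x = \frac{21309}{5} + \sqrt{88669}$ ($x = 3 - \left(\left(\frac{-2 - 6}{1 - 6} + 11\right) \left(-338\right) - \sqrt{88669}\right) = 3 - \left(\left(\frac{1}{-5} \left(-8\right) + 11\right) \left(-338\right) - \sqrt{88669}\right) = 3 - \left(\left(\left(- \frac{1}{5}\right) \left(-8\right) + 11\right) \left(-338\right) - \sqrt{88669}\right) = 3 - \left(\left(\frac{8}{5} + 11\right) \left(-338\right) - \sqrt{88669}\right) = 3 - \left(\frac{63}{5} \left(-338\right) - \sqrt{88669}\right) = 3 - \left(- \frac{21294}{5} - \sqrt{88669}\right) = 3 + \left(\frac{21294}{5} + \sqrt{88669}\right) = \frac{21309}{5} + \sqrt{88669} \approx 4559.6$)
$- x = - (\frac{21309}{5} + \sqrt{88669}) = - \frac{21309}{5} - \sqrt{88669}$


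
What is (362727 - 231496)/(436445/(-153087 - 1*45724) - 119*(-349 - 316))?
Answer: 26090166341/15732472040 ≈ 1.6584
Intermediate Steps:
(362727 - 231496)/(436445/(-153087 - 1*45724) - 119*(-349 - 316)) = 131231/(436445/(-153087 - 45724) - 119*(-665)) = 131231/(436445/(-198811) + 79135) = 131231/(436445*(-1/198811) + 79135) = 131231/(-436445/198811 + 79135) = 131231/(15732472040/198811) = 131231*(198811/15732472040) = 26090166341/15732472040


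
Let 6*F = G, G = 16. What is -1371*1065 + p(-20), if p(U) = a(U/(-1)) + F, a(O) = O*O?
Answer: -4379137/3 ≈ -1.4597e+6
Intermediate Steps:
a(O) = O**2
F = 8/3 (F = (1/6)*16 = 8/3 ≈ 2.6667)
p(U) = 8/3 + U**2 (p(U) = (U/(-1))**2 + 8/3 = (U*(-1))**2 + 8/3 = (-U)**2 + 8/3 = U**2 + 8/3 = 8/3 + U**2)
-1371*1065 + p(-20) = -1371*1065 + (8/3 + (-20)**2) = -1460115 + (8/3 + 400) = -1460115 + 1208/3 = -4379137/3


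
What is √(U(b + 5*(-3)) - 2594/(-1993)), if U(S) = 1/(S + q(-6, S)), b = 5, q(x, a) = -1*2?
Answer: √174198165/11958 ≈ 1.1037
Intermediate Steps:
q(x, a) = -2
U(S) = 1/(-2 + S) (U(S) = 1/(S - 2) = 1/(-2 + S))
√(U(b + 5*(-3)) - 2594/(-1993)) = √(1/(-2 + (5 + 5*(-3))) - 2594/(-1993)) = √(1/(-2 + (5 - 15)) - 2594*(-1/1993)) = √(1/(-2 - 10) + 2594/1993) = √(1/(-12) + 2594/1993) = √(-1/12 + 2594/1993) = √(29135/23916) = √174198165/11958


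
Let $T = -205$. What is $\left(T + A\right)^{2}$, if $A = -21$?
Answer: $51076$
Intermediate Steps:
$\left(T + A\right)^{2} = \left(-205 - 21\right)^{2} = \left(-226\right)^{2} = 51076$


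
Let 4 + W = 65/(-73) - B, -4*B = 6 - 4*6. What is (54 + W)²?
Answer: 42419169/21316 ≈ 1990.0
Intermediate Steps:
B = 9/2 (B = -(6 - 4*6)/4 = -(6 - 24)/4 = -¼*(-18) = 9/2 ≈ 4.5000)
W = -1371/146 (W = -4 + (65/(-73) - 1*9/2) = -4 + (65*(-1/73) - 9/2) = -4 + (-65/73 - 9/2) = -4 - 787/146 = -1371/146 ≈ -9.3904)
(54 + W)² = (54 - 1371/146)² = (6513/146)² = 42419169/21316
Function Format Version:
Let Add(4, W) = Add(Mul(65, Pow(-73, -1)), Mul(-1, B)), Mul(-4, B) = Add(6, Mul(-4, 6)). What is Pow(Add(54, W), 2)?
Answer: Rational(42419169, 21316) ≈ 1990.0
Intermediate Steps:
B = Rational(9, 2) (B = Mul(Rational(-1, 4), Add(6, Mul(-4, 6))) = Mul(Rational(-1, 4), Add(6, -24)) = Mul(Rational(-1, 4), -18) = Rational(9, 2) ≈ 4.5000)
W = Rational(-1371, 146) (W = Add(-4, Add(Mul(65, Pow(-73, -1)), Mul(-1, Rational(9, 2)))) = Add(-4, Add(Mul(65, Rational(-1, 73)), Rational(-9, 2))) = Add(-4, Add(Rational(-65, 73), Rational(-9, 2))) = Add(-4, Rational(-787, 146)) = Rational(-1371, 146) ≈ -9.3904)
Pow(Add(54, W), 2) = Pow(Add(54, Rational(-1371, 146)), 2) = Pow(Rational(6513, 146), 2) = Rational(42419169, 21316)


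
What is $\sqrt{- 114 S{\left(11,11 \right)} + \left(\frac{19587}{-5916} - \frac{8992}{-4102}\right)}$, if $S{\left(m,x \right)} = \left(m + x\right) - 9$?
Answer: $\frac{i \sqrt{6065422754302653}}{2022286} \approx 38.511 i$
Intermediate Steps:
$S{\left(m,x \right)} = -9 + m + x$
$\sqrt{- 114 S{\left(11,11 \right)} + \left(\frac{19587}{-5916} - \frac{8992}{-4102}\right)} = \sqrt{- 114 \left(-9 + 11 + 11\right) + \left(\frac{19587}{-5916} - \frac{8992}{-4102}\right)} = \sqrt{\left(-114\right) 13 + \left(19587 \left(- \frac{1}{5916}\right) - - \frac{4496}{2051}\right)} = \sqrt{-1482 + \left(- \frac{6529}{1972} + \frac{4496}{2051}\right)} = \sqrt{-1482 - \frac{4524867}{4044572}} = \sqrt{- \frac{5998580571}{4044572}} = \frac{i \sqrt{6065422754302653}}{2022286}$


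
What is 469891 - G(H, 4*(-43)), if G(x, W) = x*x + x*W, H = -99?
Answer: 443062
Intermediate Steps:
G(x, W) = x² + W*x
469891 - G(H, 4*(-43)) = 469891 - (-99)*(4*(-43) - 99) = 469891 - (-99)*(-172 - 99) = 469891 - (-99)*(-271) = 469891 - 1*26829 = 469891 - 26829 = 443062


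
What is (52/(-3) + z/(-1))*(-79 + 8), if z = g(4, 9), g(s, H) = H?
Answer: 5609/3 ≈ 1869.7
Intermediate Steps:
z = 9
(52/(-3) + z/(-1))*(-79 + 8) = (52/(-3) + 9/(-1))*(-79 + 8) = (52*(-⅓) + 9*(-1))*(-71) = (-52/3 - 9)*(-71) = -79/3*(-71) = 5609/3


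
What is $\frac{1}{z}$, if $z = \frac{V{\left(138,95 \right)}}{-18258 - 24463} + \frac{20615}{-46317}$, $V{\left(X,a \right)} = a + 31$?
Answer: $- \frac{282672651}{126647051} \approx -2.232$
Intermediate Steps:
$V{\left(X,a \right)} = 31 + a$
$z = - \frac{126647051}{282672651}$ ($z = \frac{31 + 95}{-18258 - 24463} + \frac{20615}{-46317} = \frac{126}{-18258 - 24463} + 20615 \left(- \frac{1}{46317}\right) = \frac{126}{-42721} - \frac{20615}{46317} = 126 \left(- \frac{1}{42721}\right) - \frac{20615}{46317} = - \frac{18}{6103} - \frac{20615}{46317} = - \frac{126647051}{282672651} \approx -0.44803$)
$\frac{1}{z} = \frac{1}{- \frac{126647051}{282672651}} = - \frac{282672651}{126647051}$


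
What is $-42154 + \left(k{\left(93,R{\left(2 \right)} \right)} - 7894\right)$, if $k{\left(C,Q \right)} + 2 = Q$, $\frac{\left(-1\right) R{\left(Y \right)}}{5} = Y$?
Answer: $-50060$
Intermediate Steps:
$R{\left(Y \right)} = - 5 Y$
$k{\left(C,Q \right)} = -2 + Q$
$-42154 + \left(k{\left(93,R{\left(2 \right)} \right)} - 7894\right) = -42154 - 7906 = -50060$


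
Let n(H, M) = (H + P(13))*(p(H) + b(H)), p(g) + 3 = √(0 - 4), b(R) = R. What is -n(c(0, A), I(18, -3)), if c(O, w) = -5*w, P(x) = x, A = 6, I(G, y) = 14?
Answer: -561 + 34*I ≈ -561.0 + 34.0*I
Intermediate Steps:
p(g) = -3 + 2*I (p(g) = -3 + √(0 - 4) = -3 + √(-4) = -3 + 2*I)
n(H, M) = (13 + H)*(-3 + H + 2*I) (n(H, M) = (H + 13)*((-3 + 2*I) + H) = (13 + H)*(-3 + H + 2*I))
-n(c(0, A), I(18, -3)) = -(-39 + (-5*6)² + 26*I + 2*(-5*6)*(5 + I)) = -(-39 + (-30)² + 26*I + 2*(-30)*(5 + I)) = -(-39 + 900 + 26*I + (-300 - 60*I)) = -(561 - 34*I) = -561 + 34*I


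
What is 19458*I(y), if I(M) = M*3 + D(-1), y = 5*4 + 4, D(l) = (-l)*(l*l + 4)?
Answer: 1498266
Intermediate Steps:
D(l) = -l*(4 + l²) (D(l) = (-l)*(l² + 4) = (-l)*(4 + l²) = -l*(4 + l²))
y = 24 (y = 20 + 4 = 24)
I(M) = 5 + 3*M (I(M) = M*3 - 1*(-1)*(4 + (-1)²) = 3*M - 1*(-1)*(4 + 1) = 3*M - 1*(-1)*5 = 3*M + 5 = 5 + 3*M)
19458*I(y) = 19458*(5 + 3*24) = 19458*(5 + 72) = 19458*77 = 1498266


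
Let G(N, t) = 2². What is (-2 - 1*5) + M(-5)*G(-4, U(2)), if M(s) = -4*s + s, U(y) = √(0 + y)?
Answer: 53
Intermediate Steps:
U(y) = √y
M(s) = -3*s
G(N, t) = 4
(-2 - 1*5) + M(-5)*G(-4, U(2)) = (-2 - 1*5) - 3*(-5)*4 = (-2 - 5) + 15*4 = -7 + 60 = 53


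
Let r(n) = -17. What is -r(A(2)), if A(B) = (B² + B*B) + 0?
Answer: 17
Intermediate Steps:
A(B) = 2*B² (A(B) = (B² + B²) + 0 = 2*B² + 0 = 2*B²)
-r(A(2)) = -1*(-17) = 17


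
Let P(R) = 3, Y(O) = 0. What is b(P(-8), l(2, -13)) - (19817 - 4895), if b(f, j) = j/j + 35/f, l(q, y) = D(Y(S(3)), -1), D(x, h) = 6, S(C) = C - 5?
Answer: -44728/3 ≈ -14909.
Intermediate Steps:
S(C) = -5 + C
l(q, y) = 6
b(f, j) = 1 + 35/f
b(P(-8), l(2, -13)) - (19817 - 4895) = (35 + 3)/3 - (19817 - 4895) = (⅓)*38 - 1*14922 = 38/3 - 14922 = -44728/3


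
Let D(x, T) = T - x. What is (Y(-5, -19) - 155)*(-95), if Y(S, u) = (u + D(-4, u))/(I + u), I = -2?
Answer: 305995/21 ≈ 14571.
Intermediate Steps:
Y(S, u) = (4 + 2*u)/(-2 + u) (Y(S, u) = (u + (u - 1*(-4)))/(-2 + u) = (u + (u + 4))/(-2 + u) = (u + (4 + u))/(-2 + u) = (4 + 2*u)/(-2 + u))
(Y(-5, -19) - 155)*(-95) = (2*(2 - 19)/(-2 - 19) - 155)*(-95) = (2*(-17)/(-21) - 155)*(-95) = (2*(-1/21)*(-17) - 155)*(-95) = (34/21 - 155)*(-95) = -3221/21*(-95) = 305995/21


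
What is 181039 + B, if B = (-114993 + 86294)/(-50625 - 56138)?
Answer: 19328295456/106763 ≈ 1.8104e+5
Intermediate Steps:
B = 28699/106763 (B = -28699/(-106763) = -28699*(-1/106763) = 28699/106763 ≈ 0.26881)
181039 + B = 181039 + 28699/106763 = 19328295456/106763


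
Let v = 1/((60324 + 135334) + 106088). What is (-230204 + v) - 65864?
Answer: -89337334727/301746 ≈ -2.9607e+5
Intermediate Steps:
v = 1/301746 (v = 1/(195658 + 106088) = 1/301746 ≈ 3.3140e-6)
(-230204 + v) - 65864 = (-230204 + 1/301746) - 65864 = -69463136183/301746 - 65864 = -89337334727/301746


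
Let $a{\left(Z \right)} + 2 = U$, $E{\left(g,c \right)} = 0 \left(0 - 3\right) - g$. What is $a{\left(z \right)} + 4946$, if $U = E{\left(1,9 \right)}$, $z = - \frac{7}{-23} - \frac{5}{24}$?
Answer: $4943$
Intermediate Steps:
$z = \frac{53}{552}$ ($z = \left(-7\right) \left(- \frac{1}{23}\right) - \frac{5}{24} = \frac{7}{23} - \frac{5}{24} = \frac{53}{552} \approx 0.096014$)
$E{\left(g,c \right)} = - g$ ($E{\left(g,c \right)} = 0 \left(-3\right) - g = 0 - g = - g$)
$U = -1$ ($U = \left(-1\right) 1 = -1$)
$a{\left(Z \right)} = -3$ ($a{\left(Z \right)} = -2 - 1 = -3$)
$a{\left(z \right)} + 4946 = -3 + 4946 = 4943$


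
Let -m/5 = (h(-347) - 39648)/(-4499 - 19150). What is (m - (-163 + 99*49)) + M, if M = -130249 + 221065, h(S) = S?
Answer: 2036641097/23649 ≈ 86120.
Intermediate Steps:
m = -199975/23649 (m = -5*(-347 - 39648)/(-4499 - 19150) = -(-199975)/(-23649) = -(-199975)*(-1)/23649 = -5*39995/23649 = -199975/23649 ≈ -8.4560)
M = 90816
(m - (-163 + 99*49)) + M = (-199975/23649 - (-163 + 99*49)) + 90816 = (-199975/23649 - (-163 + 4851)) + 90816 = (-199975/23649 - 1*4688) + 90816 = (-199975/23649 - 4688) + 90816 = -111066487/23649 + 90816 = 2036641097/23649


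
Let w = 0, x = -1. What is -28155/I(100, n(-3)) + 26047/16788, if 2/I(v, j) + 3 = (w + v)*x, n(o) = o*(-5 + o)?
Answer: 24342332257/16788 ≈ 1.4500e+6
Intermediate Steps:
I(v, j) = 2/(-3 - v) (I(v, j) = 2/(-3 + (0 + v)*(-1)) = 2/(-3 + v*(-1)) = 2/(-3 - v))
-28155/I(100, n(-3)) + 26047/16788 = -28155/(2/(-3 - 1*100)) + 26047/16788 = -28155/(2/(-3 - 100)) + 26047*(1/16788) = -28155/(2/(-103)) + 26047/16788 = -28155/(2*(-1/103)) + 26047/16788 = -28155/(-2/103) + 26047/16788 = -28155*(-103/2) + 26047/16788 = 2899965/2 + 26047/16788 = 24342332257/16788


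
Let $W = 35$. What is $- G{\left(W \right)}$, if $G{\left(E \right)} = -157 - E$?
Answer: $192$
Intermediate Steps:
$- G{\left(W \right)} = - (-157 - 35) = \left(-1\right) \left(-192\right) = 192$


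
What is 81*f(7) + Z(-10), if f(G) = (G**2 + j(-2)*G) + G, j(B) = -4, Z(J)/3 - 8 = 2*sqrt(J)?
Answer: 2292 + 6*I*sqrt(10) ≈ 2292.0 + 18.974*I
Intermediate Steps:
Z(J) = 24 + 6*sqrt(J) (Z(J) = 24 + 3*(2*sqrt(J)) = 24 + 6*sqrt(J))
f(G) = G**2 - 3*G (f(G) = (G**2 - 4*G) + G = G**2 - 3*G)
81*f(7) + Z(-10) = 81*(7*(-3 + 7)) + (24 + 6*sqrt(-10)) = 81*(7*4) + (24 + 6*(I*sqrt(10))) = 81*28 + (24 + 6*I*sqrt(10)) = 2268 + (24 + 6*I*sqrt(10)) = 2292 + 6*I*sqrt(10)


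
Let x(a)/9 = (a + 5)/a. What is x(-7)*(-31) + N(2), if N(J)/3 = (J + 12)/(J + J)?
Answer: -969/14 ≈ -69.214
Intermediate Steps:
N(J) = 3*(12 + J)/(2*J) (N(J) = 3*((J + 12)/(J + J)) = 3*((12 + J)/((2*J))) = 3*((12 + J)*(1/(2*J))) = 3*((12 + J)/(2*J)) = 3*(12 + J)/(2*J))
x(a) = 9*(5 + a)/a (x(a) = 9*((a + 5)/a) = 9*((5 + a)/a) = 9*(5 + a)/a)
x(-7)*(-31) + N(2) = (9 + 45/(-7))*(-31) + (3/2 + 18/2) = (9 + 45*(-⅐))*(-31) + (3/2 + 18*(½)) = (9 - 45/7)*(-31) + (3/2 + 9) = (18/7)*(-31) + 21/2 = -558/7 + 21/2 = -969/14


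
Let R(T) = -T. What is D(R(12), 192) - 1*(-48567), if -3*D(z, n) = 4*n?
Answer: 48311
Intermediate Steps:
D(z, n) = -4*n/3
D(R(12), 192) - 1*(-48567) = -4/3*192 - 1*(-48567) = -256 + 48567 = 48311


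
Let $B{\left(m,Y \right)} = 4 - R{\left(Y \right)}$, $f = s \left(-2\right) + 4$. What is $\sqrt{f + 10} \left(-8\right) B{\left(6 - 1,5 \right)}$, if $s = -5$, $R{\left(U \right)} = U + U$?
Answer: $96 \sqrt{6} \approx 235.15$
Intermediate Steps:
$R{\left(U \right)} = 2 U$
$f = 14$ ($f = \left(-5\right) \left(-2\right) + 4 = 10 + 4 = 14$)
$B{\left(m,Y \right)} = 4 - 2 Y$
$\sqrt{f + 10} \left(-8\right) B{\left(6 - 1,5 \right)} = \sqrt{14 + 10} \left(-8\right) \left(4 - 10\right) = \sqrt{24} \left(-8\right) \left(4 - 10\right) = 2 \sqrt{6} \left(-8\right) \left(-6\right) = - 16 \sqrt{6} \left(-6\right) = 96 \sqrt{6}$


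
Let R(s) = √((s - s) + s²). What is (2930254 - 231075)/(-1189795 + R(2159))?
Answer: -2699179/1187636 ≈ -2.2727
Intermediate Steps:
R(s) = √(s²) (R(s) = √(0 + s²) = √(s²))
(2930254 - 231075)/(-1189795 + R(2159)) = (2930254 - 231075)/(-1189795 + √(2159²)) = 2699179/(-1189795 + √4661281) = 2699179/(-1189795 + 2159) = 2699179/(-1187636) = 2699179*(-1/1187636) = -2699179/1187636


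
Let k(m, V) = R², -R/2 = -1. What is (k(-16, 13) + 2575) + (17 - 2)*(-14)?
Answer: 2369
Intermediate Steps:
R = 2 (R = -2*(-1) = 2)
k(m, V) = 4 (k(m, V) = 2² = 4)
(k(-16, 13) + 2575) + (17 - 2)*(-14) = (4 + 2575) + (17 - 2)*(-14) = 2579 + 15*(-14) = 2579 - 210 = 2369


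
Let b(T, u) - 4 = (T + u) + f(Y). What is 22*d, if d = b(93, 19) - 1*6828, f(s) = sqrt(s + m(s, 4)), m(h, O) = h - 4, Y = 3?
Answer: -147664 + 22*sqrt(2) ≈ -1.4763e+5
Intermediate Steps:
m(h, O) = -4 + h
f(s) = sqrt(-4 + 2*s) (f(s) = sqrt(s + (-4 + s)) = sqrt(-4 + 2*s))
b(T, u) = 4 + T + u + sqrt(2) (b(T, u) = 4 + ((T + u) + sqrt(-4 + 2*3)) = 4 + ((T + u) + sqrt(-4 + 6)) = 4 + ((T + u) + sqrt(2)) = 4 + (T + u + sqrt(2)) = 4 + T + u + sqrt(2))
d = -6712 + sqrt(2) (d = (4 + 93 + 19 + sqrt(2)) - 1*6828 = (116 + sqrt(2)) - 6828 = -6712 + sqrt(2) ≈ -6710.6)
22*d = 22*(-6712 + sqrt(2)) = -147664 + 22*sqrt(2)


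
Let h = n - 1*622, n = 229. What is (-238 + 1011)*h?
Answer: -303789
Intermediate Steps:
h = -393 (h = 229 - 1*622 = 229 - 622 = -393)
(-238 + 1011)*h = (-238 + 1011)*(-393) = 773*(-393) = -303789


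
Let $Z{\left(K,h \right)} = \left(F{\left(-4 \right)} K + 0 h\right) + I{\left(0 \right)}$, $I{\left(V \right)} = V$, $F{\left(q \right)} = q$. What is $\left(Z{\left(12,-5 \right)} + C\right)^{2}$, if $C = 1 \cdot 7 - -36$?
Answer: $25$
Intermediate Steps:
$Z{\left(K,h \right)} = - 4 K$ ($Z{\left(K,h \right)} = \left(- 4 K + 0 h\right) + 0 = \left(- 4 K + 0\right) + 0 = - 4 K + 0 = - 4 K$)
$C = 43$ ($C = 7 + 36 = 43$)
$\left(Z{\left(12,-5 \right)} + C\right)^{2} = \left(\left(-4\right) 12 + 43\right)^{2} = \left(-48 + 43\right)^{2} = \left(-5\right)^{2} = 25$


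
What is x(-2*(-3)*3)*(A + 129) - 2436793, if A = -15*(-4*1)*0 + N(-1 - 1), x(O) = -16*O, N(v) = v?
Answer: -2473369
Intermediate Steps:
A = -2 (A = -15*(-4*1)*0 + (-1 - 1) = -(-60)*0 - 2 = -15*0 - 2 = 0 - 2 = -2)
x(-2*(-3)*3)*(A + 129) - 2436793 = (-16*(-2*(-3))*3)*(-2 + 129) - 2436793 = -96*3*127 - 2436793 = -16*18*127 - 2436793 = -288*127 - 2436793 = -36576 - 2436793 = -2473369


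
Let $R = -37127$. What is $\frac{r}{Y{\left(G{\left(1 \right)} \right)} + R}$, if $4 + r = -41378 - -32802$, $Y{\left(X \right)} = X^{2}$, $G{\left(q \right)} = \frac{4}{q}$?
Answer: $\frac{8580}{37111} \approx 0.2312$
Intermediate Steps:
$r = -8580$ ($r = -4 - 8576 = -8580$)
$\frac{r}{Y{\left(G{\left(1 \right)} \right)} + R} = - \frac{8580}{\left(\frac{4}{1}\right)^{2} - 37127} = - \frac{8580}{\left(4 \cdot 1\right)^{2} - 37127} = - \frac{8580}{4^{2} - 37127} = - \frac{8580}{16 - 37127} = - \frac{8580}{-37111} = \left(-8580\right) \left(- \frac{1}{37111}\right) = \frac{8580}{37111}$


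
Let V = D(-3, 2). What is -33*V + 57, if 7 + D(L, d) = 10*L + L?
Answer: 1377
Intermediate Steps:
D(L, d) = -7 + 11*L (D(L, d) = -7 + (10*L + L) = -7 + 11*L)
V = -40 (V = -7 + 11*(-3) = -7 - 33 = -40)
-33*V + 57 = -33*(-40) + 57 = 1320 + 57 = 1377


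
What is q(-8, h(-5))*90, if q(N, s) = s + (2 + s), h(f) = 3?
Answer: 720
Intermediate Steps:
q(N, s) = 2 + 2*s
q(-8, h(-5))*90 = (2 + 2*3)*90 = (2 + 6)*90 = 8*90 = 720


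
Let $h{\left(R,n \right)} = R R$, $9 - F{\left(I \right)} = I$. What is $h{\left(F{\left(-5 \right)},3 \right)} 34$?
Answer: $6664$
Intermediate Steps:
$F{\left(I \right)} = 9 - I$
$h{\left(R,n \right)} = R^{2}$
$h{\left(F{\left(-5 \right)},3 \right)} 34 = \left(9 - -5\right)^{2} \cdot 34 = \left(9 + 5\right)^{2} \cdot 34 = 14^{2} \cdot 34 = 196 \cdot 34 = 6664$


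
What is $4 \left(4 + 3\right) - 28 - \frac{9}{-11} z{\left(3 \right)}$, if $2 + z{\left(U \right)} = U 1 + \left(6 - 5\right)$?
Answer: $- \frac{196}{11} \approx -17.818$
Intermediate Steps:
$z{\left(U \right)} = -1 + U$ ($z{\left(U \right)} = -2 + \left(U 1 + \left(6 - 5\right)\right) = -2 + \left(U + \left(6 - 5\right)\right) = -2 + \left(U + 1\right) = -2 + \left(1 + U\right) = -1 + U$)
$4 \left(4 + 3\right) - 28 - \frac{9}{-11} z{\left(3 \right)} = 4 \left(4 + 3\right) - 28 - \frac{9}{-11} \left(-1 + 3\right) = 4 \cdot 7 - 28 \left(-9\right) \left(- \frac{1}{11}\right) 2 = 28 - 28 \cdot \frac{9}{11} \cdot 2 = 28 - \frac{504}{11} = - \frac{196}{11}$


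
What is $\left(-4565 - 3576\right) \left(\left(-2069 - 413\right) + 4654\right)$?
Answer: $-17682252$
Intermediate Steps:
$\left(-4565 - 3576\right) \left(\left(-2069 - 413\right) + 4654\right) = - 8141 \left(\left(-2069 - 413\right) + 4654\right) = - 8141 \left(-2482 + 4654\right) = \left(-8141\right) 2172 = -17682252$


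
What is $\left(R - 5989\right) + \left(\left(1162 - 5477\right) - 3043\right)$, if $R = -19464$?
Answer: $-32811$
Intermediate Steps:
$\left(R - 5989\right) + \left(\left(1162 - 5477\right) - 3043\right) = \left(-19464 - 5989\right) + \left(\left(1162 - 5477\right) - 3043\right) = \left(-19464 - 5989\right) - 7358 = -25453 - 7358 = -32811$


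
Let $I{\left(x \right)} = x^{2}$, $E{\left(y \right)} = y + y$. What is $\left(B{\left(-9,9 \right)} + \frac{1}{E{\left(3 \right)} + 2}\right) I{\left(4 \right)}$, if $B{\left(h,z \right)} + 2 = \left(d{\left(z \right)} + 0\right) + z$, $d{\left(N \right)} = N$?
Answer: $258$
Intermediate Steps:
$E{\left(y \right)} = 2 y$
$B{\left(h,z \right)} = -2 + 2 z$ ($B{\left(h,z \right)} = -2 + \left(\left(z + 0\right) + z\right) = -2 + \left(z + z\right) = -2 + 2 z$)
$\left(B{\left(-9,9 \right)} + \frac{1}{E{\left(3 \right)} + 2}\right) I{\left(4 \right)} = \left(\left(-2 + 2 \cdot 9\right) + \frac{1}{2 \cdot 3 + 2}\right) 4^{2} = \left(\left(-2 + 18\right) + \frac{1}{6 + 2}\right) 16 = \left(16 + \frac{1}{8}\right) 16 = \frac{129}{8} \cdot 16 = 258$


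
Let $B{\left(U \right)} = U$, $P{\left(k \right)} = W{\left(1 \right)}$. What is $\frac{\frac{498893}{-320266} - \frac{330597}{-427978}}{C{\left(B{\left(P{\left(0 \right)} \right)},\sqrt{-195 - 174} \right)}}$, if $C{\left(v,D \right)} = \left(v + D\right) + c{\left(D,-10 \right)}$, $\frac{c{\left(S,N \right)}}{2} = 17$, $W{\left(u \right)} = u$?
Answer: $- \frac{470908591790}{27310560327989} + \frac{40363593582 i \sqrt{41}}{27310560327989} \approx -0.017243 + 0.0094635 i$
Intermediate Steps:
$c{\left(S,N \right)} = 34$ ($c{\left(S,N \right)} = 2 \cdot 17 = 34$)
$P{\left(k \right)} = 1$
$C{\left(v,D \right)} = 34 + D + v$ ($C{\left(v,D \right)} = \left(v + D\right) + 34 = \left(D + v\right) + 34 = 34 + D + v$)
$\frac{\frac{498893}{-320266} - \frac{330597}{-427978}}{C{\left(B{\left(P{\left(0 \right)} \right)},\sqrt{-195 - 174} \right)}} = \frac{\frac{498893}{-320266} - \frac{330597}{-427978}}{34 + \sqrt{-195 - 174} + 1} = \frac{498893 \left(- \frac{1}{320266}\right) - - \frac{330597}{427978}}{34 + \sqrt{-369} + 1} = \frac{- \frac{498893}{320266} + \frac{330597}{427978}}{34 + 3 i \sqrt{41} + 1} = - \frac{26909062388}{34266700537 \left(35 + 3 i \sqrt{41}\right)}$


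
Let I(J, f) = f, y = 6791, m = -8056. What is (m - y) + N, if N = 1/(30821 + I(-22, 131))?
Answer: -459544343/30952 ≈ -14847.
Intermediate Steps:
N = 1/30952 (N = 1/(30821 + 131) = 1/30952 ≈ 3.2308e-5)
(m - y) + N = (-8056 - 1*6791) + 1/30952 = (-8056 - 6791) + 1/30952 = -14847 + 1/30952 = -459544343/30952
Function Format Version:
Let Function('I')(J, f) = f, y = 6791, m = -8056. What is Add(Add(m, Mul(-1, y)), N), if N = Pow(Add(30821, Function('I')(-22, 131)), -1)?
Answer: Rational(-459544343, 30952) ≈ -14847.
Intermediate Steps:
N = Rational(1, 30952) (N = Pow(Add(30821, 131), -1) = Pow(30952, -1) = Rational(1, 30952) ≈ 3.2308e-5)
Add(Add(m, Mul(-1, y)), N) = Add(Add(-8056, Mul(-1, 6791)), Rational(1, 30952)) = Add(Add(-8056, -6791), Rational(1, 30952)) = Add(-14847, Rational(1, 30952)) = Rational(-459544343, 30952)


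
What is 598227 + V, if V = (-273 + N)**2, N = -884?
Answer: 1936876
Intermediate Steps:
V = 1338649 (V = (-273 - 884)**2 = (-1157)**2 = 1338649)
598227 + V = 598227 + 1338649 = 1936876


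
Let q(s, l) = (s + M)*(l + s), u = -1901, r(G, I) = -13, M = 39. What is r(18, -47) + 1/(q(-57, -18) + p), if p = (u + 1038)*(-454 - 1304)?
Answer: -19740551/1518504 ≈ -13.000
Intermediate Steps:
q(s, l) = (39 + s)*(l + s) (q(s, l) = (s + 39)*(l + s) = (39 + s)*(l + s))
p = 1517154 (p = (-1901 + 1038)*(-454 - 1304) = -863*(-1758) = 1517154)
r(18, -47) + 1/(q(-57, -18) + p) = -13 + 1/(((-57)**2 + 39*(-18) + 39*(-57) - 18*(-57)) + 1517154) = -13 + 1/((3249 - 702 - 2223 + 1026) + 1517154) = -13 + 1/(1350 + 1517154) = -13 + 1/1518504 = -19740551/1518504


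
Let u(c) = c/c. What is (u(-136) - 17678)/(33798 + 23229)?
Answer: -17677/57027 ≈ -0.30998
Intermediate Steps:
u(c) = 1
(u(-136) - 17678)/(33798 + 23229) = (1 - 17678)/(33798 + 23229) = -17677/57027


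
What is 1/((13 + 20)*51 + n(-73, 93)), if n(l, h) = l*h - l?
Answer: -1/5033 ≈ -0.00019869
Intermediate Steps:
n(l, h) = -l + h*l (n(l, h) = h*l - l = -l + h*l)
1/((13 + 20)*51 + n(-73, 93)) = 1/((13 + 20)*51 - 73*(-1 + 93)) = 1/(33*51 - 73*92) = 1/(1683 - 6716) = 1/(-5033) = -1/5033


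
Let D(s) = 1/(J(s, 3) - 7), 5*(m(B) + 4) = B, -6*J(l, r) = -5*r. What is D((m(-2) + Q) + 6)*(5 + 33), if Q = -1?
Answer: -76/9 ≈ -8.4444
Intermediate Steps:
J(l, r) = 5*r/6 (J(l, r) = -(-5)*r/6 = 5*r/6)
m(B) = -4 + B/5
D(s) = -2/9 (D(s) = 1/((⅚)*3 - 7) = 1/(5/2 - 7) = 1/(-9/2) = -2/9)
D((m(-2) + Q) + 6)*(5 + 33) = -2*(5 + 33)/9 = -2/9*38 = -76/9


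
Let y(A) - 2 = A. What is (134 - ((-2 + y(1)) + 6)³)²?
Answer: 43681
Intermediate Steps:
y(A) = 2 + A
(134 - ((-2 + y(1)) + 6)³)² = (134 - ((-2 + (2 + 1)) + 6)³)² = (134 - ((-2 + 3) + 6)³)² = (134 - (1 + 6)³)² = (134 - 1*7³)² = (134 - 1*343)² = (134 - 343)² = (-209)² = 43681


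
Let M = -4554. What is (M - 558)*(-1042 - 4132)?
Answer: 26449488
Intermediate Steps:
(M - 558)*(-1042 - 4132) = (-4554 - 558)*(-1042 - 4132) = -5112*(-5174) = 26449488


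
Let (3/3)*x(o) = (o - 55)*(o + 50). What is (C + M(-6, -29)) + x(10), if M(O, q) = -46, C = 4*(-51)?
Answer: -2950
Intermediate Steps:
x(o) = (-55 + o)*(50 + o) (x(o) = (o - 55)*(o + 50) = (-55 + o)*(50 + o))
C = -204
(C + M(-6, -29)) + x(10) = (-204 - 46) + (-2750 + 10² - 5*10) = -250 + (-2750 + 100 - 50) = -250 - 2700 = -2950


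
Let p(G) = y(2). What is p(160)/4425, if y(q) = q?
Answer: 2/4425 ≈ 0.00045198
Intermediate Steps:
p(G) = 2
p(160)/4425 = 2/4425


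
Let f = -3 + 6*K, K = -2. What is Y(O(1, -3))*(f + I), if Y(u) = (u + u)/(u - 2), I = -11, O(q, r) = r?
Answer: -156/5 ≈ -31.200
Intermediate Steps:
f = -15 (f = -3 + 6*(-2) = -3 - 12 = -15)
Y(u) = 2*u/(-2 + u) (Y(u) = (2*u)/(-2 + u) = 2*u/(-2 + u))
Y(O(1, -3))*(f + I) = (2*(-3)/(-2 - 3))*(-15 - 11) = (2*(-3)/(-5))*(-26) = (2*(-3)*(-1/5))*(-26) = (6/5)*(-26) = -156/5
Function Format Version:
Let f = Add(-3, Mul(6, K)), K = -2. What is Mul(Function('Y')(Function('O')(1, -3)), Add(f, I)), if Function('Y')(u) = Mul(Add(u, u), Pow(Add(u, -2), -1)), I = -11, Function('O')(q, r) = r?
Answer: Rational(-156, 5) ≈ -31.200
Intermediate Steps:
f = -15 (f = Add(-3, Mul(6, -2)) = Add(-3, -12) = -15)
Function('Y')(u) = Mul(2, u, Pow(Add(-2, u), -1)) (Function('Y')(u) = Mul(Mul(2, u), Pow(Add(-2, u), -1)) = Mul(2, u, Pow(Add(-2, u), -1)))
Mul(Function('Y')(Function('O')(1, -3)), Add(f, I)) = Mul(Mul(2, -3, Pow(Add(-2, -3), -1)), Add(-15, -11)) = Mul(Mul(2, -3, Pow(-5, -1)), -26) = Mul(Mul(2, -3, Rational(-1, 5)), -26) = Mul(Rational(6, 5), -26) = Rational(-156, 5)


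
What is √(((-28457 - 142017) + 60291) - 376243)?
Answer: I*√486426 ≈ 697.44*I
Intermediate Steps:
√(((-28457 - 142017) + 60291) - 376243) = √((-170474 + 60291) - 376243) = √(-110183 - 376243) = √(-486426) = I*√486426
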